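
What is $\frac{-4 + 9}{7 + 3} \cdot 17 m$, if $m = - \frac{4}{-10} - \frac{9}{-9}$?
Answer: $\frac{119}{10} \approx 11.9$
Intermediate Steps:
$m = \frac{7}{5}$ ($m = \left(-4\right) \left(- \frac{1}{10}\right) - -1 = \frac{2}{5} + 1 = \frac{7}{5} \approx 1.4$)
$\frac{-4 + 9}{7 + 3} \cdot 17 m = \frac{-4 + 9}{7 + 3} \cdot 17 \cdot \frac{7}{5} = \frac{5}{10} \cdot 17 \cdot \frac{7}{5} = 5 \cdot \frac{1}{10} \cdot 17 \cdot \frac{7}{5} = \frac{1}{2} \cdot 17 \cdot \frac{7}{5} = \frac{17}{2} \cdot \frac{7}{5} = \frac{119}{10}$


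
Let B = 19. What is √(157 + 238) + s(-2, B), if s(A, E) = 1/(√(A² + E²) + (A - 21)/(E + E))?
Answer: 874/526531 + √395 + 1444*√365/526531 ≈ 19.929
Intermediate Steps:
s(A, E) = 1/(√(A² + E²) + (-21 + A)/(2*E)) (s(A, E) = 1/(√(A² + E²) + (-21 + A)/((2*E))) = 1/(√(A² + E²) + (-21 + A)*(1/(2*E))) = 1/(√(A² + E²) + (-21 + A)/(2*E)))
√(157 + 238) + s(-2, B) = √(157 + 238) + 2*19/(-21 - 2 + 2*19*√((-2)² + 19²)) = √395 + 2*19/(-21 - 2 + 2*19*√(4 + 361)) = √395 + 2*19/(-21 - 2 + 2*19*√365) = √395 + 2*19/(-21 - 2 + 38*√365) = √395 + 2*19/(-23 + 38*√365) = √395 + 38/(-23 + 38*√365)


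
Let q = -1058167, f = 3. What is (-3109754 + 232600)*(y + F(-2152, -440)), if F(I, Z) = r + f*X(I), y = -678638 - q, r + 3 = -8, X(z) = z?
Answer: -1073356825548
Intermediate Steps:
r = -11 (r = -3 - 8 = -11)
y = 379529 (y = -678638 - 1*(-1058167) = -678638 + 1058167 = 379529)
F(I, Z) = -11 + 3*I
(-3109754 + 232600)*(y + F(-2152, -440)) = (-3109754 + 232600)*(379529 + (-11 + 3*(-2152))) = -2877154*(379529 + (-11 - 6456)) = -2877154*(379529 - 6467) = -2877154*373062 = -1073356825548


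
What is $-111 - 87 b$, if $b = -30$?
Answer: $2499$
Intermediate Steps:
$-111 - 87 b = -111 - -2610 = -111 + 2610 = 2499$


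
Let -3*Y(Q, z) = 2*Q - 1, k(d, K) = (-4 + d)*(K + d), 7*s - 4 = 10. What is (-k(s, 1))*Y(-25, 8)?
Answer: 102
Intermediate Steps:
s = 2 (s = 4/7 + (⅐)*10 = 4/7 + 10/7 = 2)
Y(Q, z) = ⅓ - 2*Q/3 (Y(Q, z) = -(2*Q - 1)/3 = -(-1 + 2*Q)/3 = ⅓ - 2*Q/3)
(-k(s, 1))*Y(-25, 8) = (-(2² - 4*1 - 4*2 + 1*2))*(⅓ - ⅔*(-25)) = (-(4 - 4 - 8 + 2))*(⅓ + 50/3) = -1*(-6)*17 = 6*17 = 102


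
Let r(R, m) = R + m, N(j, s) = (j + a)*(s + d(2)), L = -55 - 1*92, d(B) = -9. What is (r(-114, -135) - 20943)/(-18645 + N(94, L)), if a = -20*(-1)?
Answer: 7064/12143 ≈ 0.58173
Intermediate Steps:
a = 20
L = -147 (L = -55 - 92 = -147)
N(j, s) = (-9 + s)*(20 + j) (N(j, s) = (j + 20)*(s - 9) = (20 + j)*(-9 + s) = (-9 + s)*(20 + j))
(r(-114, -135) - 20943)/(-18645 + N(94, L)) = ((-114 - 135) - 20943)/(-18645 + (-180 - 9*94 + 20*(-147) + 94*(-147))) = (-249 - 20943)/(-18645 + (-180 - 846 - 2940 - 13818)) = -21192/(-18645 - 17784) = -21192/(-36429) = -21192*(-1/36429) = 7064/12143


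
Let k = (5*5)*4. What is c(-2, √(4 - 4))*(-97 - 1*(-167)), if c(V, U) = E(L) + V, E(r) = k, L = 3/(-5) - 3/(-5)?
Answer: 6860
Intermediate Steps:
L = 0 (L = 3*(-⅕) - 3*(-⅕) = -⅗ + ⅗ = 0)
k = 100 (k = 25*4 = 100)
E(r) = 100
c(V, U) = 100 + V
c(-2, √(4 - 4))*(-97 - 1*(-167)) = (100 - 2)*(-97 - 1*(-167)) = 98*(-97 + 167) = 98*70 = 6860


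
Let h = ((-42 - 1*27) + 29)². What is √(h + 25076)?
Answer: 6*√741 ≈ 163.33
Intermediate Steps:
h = 1600 (h = ((-42 - 27) + 29)² = (-69 + 29)² = (-40)² = 1600)
√(h + 25076) = √(1600 + 25076) = √26676 = 6*√741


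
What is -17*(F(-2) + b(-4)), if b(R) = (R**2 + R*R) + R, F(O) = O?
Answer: -442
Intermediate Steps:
b(R) = R + 2*R**2 (b(R) = (R**2 + R**2) + R = 2*R**2 + R = R + 2*R**2)
-17*(F(-2) + b(-4)) = -17*(-2 - 4*(1 + 2*(-4))) = -17*(-2 - 4*(1 - 8)) = -17*(-2 - 4*(-7)) = -17*(-2 + 28) = -17*26 = -442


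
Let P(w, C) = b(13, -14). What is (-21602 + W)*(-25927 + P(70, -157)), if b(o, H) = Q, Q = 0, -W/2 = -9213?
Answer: 82344152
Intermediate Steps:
W = 18426 (W = -2*(-9213) = 18426)
b(o, H) = 0
P(w, C) = 0
(-21602 + W)*(-25927 + P(70, -157)) = (-21602 + 18426)*(-25927 + 0) = -3176*(-25927) = 82344152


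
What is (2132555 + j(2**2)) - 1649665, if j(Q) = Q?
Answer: 482894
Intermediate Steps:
(2132555 + j(2**2)) - 1649665 = (2132555 + 2**2) - 1649665 = (2132555 + 4) - 1649665 = 2132559 - 1649665 = 482894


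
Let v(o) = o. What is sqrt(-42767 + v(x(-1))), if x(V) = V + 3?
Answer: I*sqrt(42765) ≈ 206.8*I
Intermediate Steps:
x(V) = 3 + V
sqrt(-42767 + v(x(-1))) = sqrt(-42767 + (3 - 1)) = sqrt(-42767 + 2) = sqrt(-42765) = I*sqrt(42765)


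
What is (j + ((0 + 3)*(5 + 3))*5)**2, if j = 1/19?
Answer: 5202961/361 ≈ 14413.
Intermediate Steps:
j = 1/19 ≈ 0.052632
(j + ((0 + 3)*(5 + 3))*5)**2 = (1/19 + ((0 + 3)*(5 + 3))*5)**2 = (1/19 + (3*8)*5)**2 = (1/19 + 24*5)**2 = (1/19 + 120)**2 = (2281/19)**2 = 5202961/361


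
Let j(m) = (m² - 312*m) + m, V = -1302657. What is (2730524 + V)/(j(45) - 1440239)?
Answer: -1427867/1452209 ≈ -0.98324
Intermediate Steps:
j(m) = m² - 311*m
(2730524 + V)/(j(45) - 1440239) = (2730524 - 1302657)/(45*(-311 + 45) - 1440239) = 1427867/(45*(-266) - 1440239) = 1427867/(-11970 - 1440239) = 1427867/(-1452209) = 1427867*(-1/1452209) = -1427867/1452209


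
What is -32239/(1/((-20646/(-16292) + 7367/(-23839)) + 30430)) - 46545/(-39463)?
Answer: -7823414464420143965/7974420802 ≈ -9.8106e+8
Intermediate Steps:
-32239/(1/((-20646/(-16292) + 7367/(-23839)) + 30430)) - 46545/(-39463) = -32239/(1/((-20646*(-1/16292) + 7367*(-1/23839)) + 30430)) - 46545*(-1/39463) = -32239/(1/((10323/8146 - 7367/23839) + 30430)) + 46545/39463 = -32239/(1/(186078415/194192494 + 30430)) + 46545/39463 = -32239/(1/(5909463670835/194192494)) + 46545/39463 = -32239/194192494/5909463670835 + 46545/39463 = -32239*5909463670835/194192494 + 46545/39463 = -190515199284049565/194192494 + 46545/39463 = -7823414464420143965/7974420802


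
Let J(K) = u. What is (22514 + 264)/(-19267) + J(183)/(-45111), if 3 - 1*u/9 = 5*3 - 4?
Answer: -342050378/289717879 ≈ -1.1806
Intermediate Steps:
u = -72 (u = 27 - 9*(5*3 - 4) = 27 - 9*(15 - 4) = 27 - 9*11 = 27 - 99 = -72)
J(K) = -72
(22514 + 264)/(-19267) + J(183)/(-45111) = (22514 + 264)/(-19267) - 72/(-45111) = 22778*(-1/19267) - 72*(-1/45111) = -22778/19267 + 24/15037 = -342050378/289717879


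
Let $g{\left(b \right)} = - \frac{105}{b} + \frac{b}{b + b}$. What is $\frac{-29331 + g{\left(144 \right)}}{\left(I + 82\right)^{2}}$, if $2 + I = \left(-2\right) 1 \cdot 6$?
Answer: $- \frac{1407899}{221952} \approx -6.3433$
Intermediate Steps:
$g{\left(b \right)} = \frac{1}{2} - \frac{105}{b}$ ($g{\left(b \right)} = - \frac{105}{b} + \frac{b}{2 b} = - \frac{105}{b} + b \frac{1}{2 b} = - \frac{105}{b} + \frac{1}{2} = \frac{1}{2} - \frac{105}{b}$)
$I = -14$ ($I = -2 + \left(-2\right) 1 \cdot 6 = -2 - 12 = -14$)
$\frac{-29331 + g{\left(144 \right)}}{\left(I + 82\right)^{2}} = \frac{-29331 + \frac{-210 + 144}{2 \cdot 144}}{\left(-14 + 82\right)^{2}} = \frac{-29331 + \frac{1}{2} \cdot \frac{1}{144} \left(-66\right)}{68^{2}} = \frac{-29331 - \frac{11}{48}}{4624} = \left(- \frac{1407899}{48}\right) \frac{1}{4624} = - \frac{1407899}{221952}$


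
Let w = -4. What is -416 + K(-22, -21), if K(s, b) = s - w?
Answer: -434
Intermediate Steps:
K(s, b) = 4 + s (K(s, b) = s - 1*(-4) = s + 4 = 4 + s)
-416 + K(-22, -21) = -416 + (4 - 22) = -416 - 18 = -434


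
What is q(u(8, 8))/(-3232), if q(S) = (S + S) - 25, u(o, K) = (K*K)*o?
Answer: -999/3232 ≈ -0.30910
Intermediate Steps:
u(o, K) = o*K**2 (u(o, K) = K**2*o = o*K**2)
q(S) = -25 + 2*S (q(S) = 2*S - 25 = -25 + 2*S)
q(u(8, 8))/(-3232) = (-25 + 2*(8*8**2))/(-3232) = (-25 + 2*(8*64))*(-1/3232) = (-25 + 2*512)*(-1/3232) = (-25 + 1024)*(-1/3232) = 999*(-1/3232) = -999/3232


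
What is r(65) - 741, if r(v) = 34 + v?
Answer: -642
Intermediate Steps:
r(65) - 741 = (34 + 65) - 741 = 99 - 741 = -642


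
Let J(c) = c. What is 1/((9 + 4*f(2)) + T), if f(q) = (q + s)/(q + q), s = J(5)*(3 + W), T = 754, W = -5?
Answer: 1/755 ≈ 0.0013245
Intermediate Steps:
s = -10 (s = 5*(3 - 5) = 5*(-2) = -10)
f(q) = (-10 + q)/(2*q) (f(q) = (q - 10)/(q + q) = (-10 + q)/((2*q)) = (-10 + q)*(1/(2*q)) = (-10 + q)/(2*q))
1/((9 + 4*f(2)) + T) = 1/((9 + 4*((½)*(-10 + 2)/2)) + 754) = 1/((9 + 4*((½)*(½)*(-8))) + 754) = 1/((9 + 4*(-2)) + 754) = 1/((9 - 8) + 754) = 1/(1 + 754) = 1/755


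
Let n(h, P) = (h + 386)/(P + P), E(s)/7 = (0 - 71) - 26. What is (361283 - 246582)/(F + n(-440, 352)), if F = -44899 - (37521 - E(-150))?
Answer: -40374752/29250875 ≈ -1.3803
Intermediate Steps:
E(s) = -679 (E(s) = 7*((0 - 71) - 26) = 7*(-71 - 26) = 7*(-97) = -679)
n(h, P) = (386 + h)/(2*P) (n(h, P) = (386 + h)/((2*P)) = (386 + h)*(1/(2*P)) = (386 + h)/(2*P))
F = -83099 (F = -44899 - (37521 - 1*(-679)) = -44899 - (37521 + 679) = -44899 - 1*38200 = -44899 - 38200 = -83099)
(361283 - 246582)/(F + n(-440, 352)) = (361283 - 246582)/(-83099 + (½)*(386 - 440)/352) = 114701/(-83099 + (½)*(1/352)*(-54)) = 114701/(-83099 - 27/352) = 114701/(-29250875/352) = 114701*(-352/29250875) = -40374752/29250875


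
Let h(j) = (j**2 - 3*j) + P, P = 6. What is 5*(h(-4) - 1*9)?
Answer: 125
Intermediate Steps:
h(j) = 6 + j**2 - 3*j (h(j) = (j**2 - 3*j) + 6 = 6 + j**2 - 3*j)
5*(h(-4) - 1*9) = 5*((6 + (-4)**2 - 3*(-4)) - 1*9) = 5*((6 + 16 + 12) - 9) = 5*(34 - 9) = 5*25 = 125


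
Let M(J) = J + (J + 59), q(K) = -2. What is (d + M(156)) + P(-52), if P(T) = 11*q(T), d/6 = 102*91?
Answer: 56041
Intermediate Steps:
d = 55692 (d = 6*(102*91) = 6*9282 = 55692)
P(T) = -22 (P(T) = 11*(-2) = -22)
M(J) = 59 + 2*J (M(J) = J + (59 + J) = 59 + 2*J)
(d + M(156)) + P(-52) = (55692 + (59 + 2*156)) - 22 = (55692 + (59 + 312)) - 22 = (55692 + 371) - 22 = 56063 - 22 = 56041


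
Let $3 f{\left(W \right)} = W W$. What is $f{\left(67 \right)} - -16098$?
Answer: $\frac{52783}{3} \approx 17594.0$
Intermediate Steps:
$f{\left(W \right)} = \frac{W^{2}}{3}$ ($f{\left(W \right)} = \frac{W W}{3} = \frac{W^{2}}{3}$)
$f{\left(67 \right)} - -16098 = \frac{67^{2}}{3} - -16098 = \frac{1}{3} \cdot 4489 + 16098 = \frac{4489}{3} + 16098 = \frac{52783}{3}$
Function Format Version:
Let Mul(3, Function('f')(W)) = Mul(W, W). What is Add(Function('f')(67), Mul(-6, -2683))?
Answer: Rational(52783, 3) ≈ 17594.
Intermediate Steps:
Function('f')(W) = Mul(Rational(1, 3), Pow(W, 2)) (Function('f')(W) = Mul(Rational(1, 3), Mul(W, W)) = Mul(Rational(1, 3), Pow(W, 2)))
Add(Function('f')(67), Mul(-6, -2683)) = Add(Mul(Rational(1, 3), Pow(67, 2)), Mul(-6, -2683)) = Add(Mul(Rational(1, 3), 4489), 16098) = Add(Rational(4489, 3), 16098) = Rational(52783, 3)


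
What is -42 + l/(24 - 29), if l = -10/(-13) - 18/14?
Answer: -19063/455 ≈ -41.897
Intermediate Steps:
l = -47/91 (l = -10*(-1/13) - 18*1/14 = 10/13 - 9/7 = -47/91 ≈ -0.51648)
-42 + l/(24 - 29) = -42 - 47/91/(24 - 29) = -42 - 47/91/(-5) = -42 - ⅕*(-47/91) = -42 + 47/455 = -19063/455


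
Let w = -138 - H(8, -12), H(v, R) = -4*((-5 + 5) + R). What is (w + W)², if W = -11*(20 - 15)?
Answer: 58081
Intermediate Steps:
W = -55 (W = -11*5 = -55)
H(v, R) = -4*R (H(v, R) = -4*(0 + R) = -4*R)
w = -186 (w = -138 - (-4)*(-12) = -138 - 1*48 = -138 - 48 = -186)
(w + W)² = (-186 - 55)² = (-241)² = 58081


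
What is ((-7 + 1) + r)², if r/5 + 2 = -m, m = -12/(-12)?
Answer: 441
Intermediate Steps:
m = 1 (m = -12*(-1/12) = 1)
r = -15 (r = -10 + 5*(-1*1) = -10 + 5*(-1) = -10 - 5 = -15)
((-7 + 1) + r)² = ((-7 + 1) - 15)² = (-6 - 15)² = (-21)² = 441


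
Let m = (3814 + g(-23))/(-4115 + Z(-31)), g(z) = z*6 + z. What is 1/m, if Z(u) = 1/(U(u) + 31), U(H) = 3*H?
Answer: -255131/226486 ≈ -1.1265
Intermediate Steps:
g(z) = 7*z (g(z) = 6*z + z = 7*z)
Z(u) = 1/(31 + 3*u) (Z(u) = 1/(3*u + 31) = 1/(31 + 3*u))
m = -226486/255131 (m = (3814 + 7*(-23))/(-4115 + 1/(31 + 3*(-31))) = (3814 - 161)/(-4115 + 1/(31 - 93)) = 3653/(-4115 + 1/(-62)) = 3653/(-4115 - 1/62) = 3653/(-255131/62) = 3653*(-62/255131) = -226486/255131 ≈ -0.88772)
1/m = 1/(-226486/255131) = -255131/226486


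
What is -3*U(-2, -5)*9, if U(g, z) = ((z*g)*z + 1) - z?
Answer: 1188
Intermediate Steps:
U(g, z) = 1 - z + g*z**2 (U(g, z) = ((g*z)*z + 1) - z = (g*z**2 + 1) - z = (1 + g*z**2) - z = 1 - z + g*z**2)
-3*U(-2, -5)*9 = -3*(1 - 1*(-5) - 2*(-5)**2)*9 = -3*(1 + 5 - 2*25)*9 = -3*(1 + 5 - 50)*9 = -3*(-44)*9 = 132*9 = 1188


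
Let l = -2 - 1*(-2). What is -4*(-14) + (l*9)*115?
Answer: 56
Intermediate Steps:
l = 0 (l = -2 + 2 = 0)
-4*(-14) + (l*9)*115 = -4*(-14) + (0*9)*115 = 56 + 0*115 = 56 + 0 = 56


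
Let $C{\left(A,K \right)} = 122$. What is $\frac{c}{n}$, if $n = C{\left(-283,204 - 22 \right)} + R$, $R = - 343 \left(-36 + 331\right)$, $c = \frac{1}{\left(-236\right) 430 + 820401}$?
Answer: $- \frac{1}{72656313023} \approx -1.3763 \cdot 10^{-11}$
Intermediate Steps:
$c = \frac{1}{718921}$ ($c = \frac{1}{-101480 + 820401} = \frac{1}{718921} \approx 1.391 \cdot 10^{-6}$)
$R = -101185$ ($R = \left(-343\right) 295 = -101185$)
$n = -101063$ ($n = 122 - 101185 = -101063$)
$\frac{c}{n} = \frac{1}{718921 \left(-101063\right)} = \frac{1}{718921} \left(- \frac{1}{101063}\right) = - \frac{1}{72656313023}$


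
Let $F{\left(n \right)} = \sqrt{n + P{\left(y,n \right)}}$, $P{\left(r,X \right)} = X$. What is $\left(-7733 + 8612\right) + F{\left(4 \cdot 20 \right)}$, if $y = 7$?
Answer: $879 + 4 \sqrt{10} \approx 891.65$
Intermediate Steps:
$F{\left(n \right)} = \sqrt{2} \sqrt{n}$ ($F{\left(n \right)} = \sqrt{n + n} = \sqrt{2 n} = \sqrt{2} \sqrt{n}$)
$\left(-7733 + 8612\right) + F{\left(4 \cdot 20 \right)} = \left(-7733 + 8612\right) + \sqrt{2} \sqrt{4 \cdot 20} = 879 + \sqrt{2} \sqrt{80} = 879 + \sqrt{2} \cdot 4 \sqrt{5} = 879 + 4 \sqrt{10}$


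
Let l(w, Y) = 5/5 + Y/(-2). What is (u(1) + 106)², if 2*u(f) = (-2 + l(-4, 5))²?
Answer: 804609/64 ≈ 12572.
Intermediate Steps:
l(w, Y) = 1 - Y/2 (l(w, Y) = 5*(⅕) + Y*(-½) = 1 - Y/2)
u(f) = 49/8 (u(f) = (-2 + (1 - ½*5))²/2 = (-2 + (1 - 5/2))²/2 = (-2 - 3/2)²/2 = (-7/2)²/2 = (½)*(49/4) = 49/8)
(u(1) + 106)² = (49/8 + 106)² = (897/8)² = 804609/64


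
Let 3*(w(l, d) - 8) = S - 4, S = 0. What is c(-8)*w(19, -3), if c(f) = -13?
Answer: -260/3 ≈ -86.667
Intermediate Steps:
w(l, d) = 20/3 (w(l, d) = 8 + (0 - 4)/3 = 8 + (⅓)*(-4) = 8 - 4/3 = 20/3)
c(-8)*w(19, -3) = -13*20/3 = -260/3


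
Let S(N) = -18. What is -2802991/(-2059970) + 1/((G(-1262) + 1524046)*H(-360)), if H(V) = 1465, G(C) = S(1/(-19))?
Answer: 56893098789189/41811792001540 ≈ 1.3607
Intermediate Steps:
G(C) = -18
-2802991/(-2059970) + 1/((G(-1262) + 1524046)*H(-360)) = -2802991/(-2059970) + 1/((-18 + 1524046)*1465) = -2802991*(-1/2059970) + (1/1465)/1524028 = 2802991/2059970 + (1/1524028)*(1/1465) = 2802991/2059970 + 1/2232701020 = 56893098789189/41811792001540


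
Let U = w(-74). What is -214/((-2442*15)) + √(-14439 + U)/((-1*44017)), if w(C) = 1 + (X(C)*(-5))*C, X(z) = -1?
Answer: 107/18315 - 2*I*√3702/44017 ≈ 0.0058422 - 0.0027646*I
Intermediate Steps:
w(C) = 1 + 5*C (w(C) = 1 + (-1*(-5))*C = 1 + 5*C)
U = -369 (U = 1 + 5*(-74) = 1 - 370 = -369)
-214/((-2442*15)) + √(-14439 + U)/((-1*44017)) = -214/((-2442*15)) + √(-14439 - 369)/((-1*44017)) = -214/(-36630) + √(-14808)/(-44017) = -214*(-1/36630) + (2*I*√3702)*(-1/44017) = 107/18315 - 2*I*√3702/44017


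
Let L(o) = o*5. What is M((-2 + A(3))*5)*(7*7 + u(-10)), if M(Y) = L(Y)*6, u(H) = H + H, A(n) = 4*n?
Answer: 43500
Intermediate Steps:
L(o) = 5*o
u(H) = 2*H
M(Y) = 30*Y (M(Y) = (5*Y)*6 = 30*Y)
M((-2 + A(3))*5)*(7*7 + u(-10)) = (30*((-2 + 4*3)*5))*(7*7 + 2*(-10)) = (30*((-2 + 12)*5))*(49 - 20) = (30*(10*5))*29 = (30*50)*29 = 1500*29 = 43500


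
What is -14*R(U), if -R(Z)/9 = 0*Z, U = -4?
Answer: 0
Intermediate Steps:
R(Z) = 0 (R(Z) = -0*Z = -9*0 = 0)
-14*R(U) = -14*0 = 0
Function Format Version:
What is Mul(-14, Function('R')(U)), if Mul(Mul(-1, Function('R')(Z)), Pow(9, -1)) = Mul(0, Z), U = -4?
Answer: 0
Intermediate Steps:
Function('R')(Z) = 0 (Function('R')(Z) = Mul(-9, Mul(0, Z)) = Mul(-9, 0) = 0)
Mul(-14, Function('R')(U)) = Mul(-14, 0) = 0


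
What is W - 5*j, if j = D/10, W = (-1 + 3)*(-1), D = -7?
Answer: 3/2 ≈ 1.5000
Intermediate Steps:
W = -2 (W = 2*(-1) = -2)
j = -7/10 ≈ -0.70000
W - 5*j = -2 - 5*(-7/10) = -2 + 7/2 = 3/2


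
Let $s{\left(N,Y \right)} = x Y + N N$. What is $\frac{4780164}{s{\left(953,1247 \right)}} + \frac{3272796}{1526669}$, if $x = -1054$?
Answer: $- \frac{5968550827032}{620024554301} \approx -9.6263$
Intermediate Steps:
$s{\left(N,Y \right)} = N^{2} - 1054 Y$ ($s{\left(N,Y \right)} = - 1054 Y + N N = - 1054 Y + N^{2} = N^{2} - 1054 Y$)
$\frac{4780164}{s{\left(953,1247 \right)}} + \frac{3272796}{1526669} = \frac{4780164}{953^{2} - 1314338} + \frac{3272796}{1526669} = \frac{4780164}{908209 - 1314338} + 3272796 \cdot \frac{1}{1526669} = \frac{4780164}{-406129} + \frac{3272796}{1526669} = 4780164 \left(- \frac{1}{406129}\right) + \frac{3272796}{1526669} = - \frac{4780164}{406129} + \frac{3272796}{1526669} = - \frac{5968550827032}{620024554301}$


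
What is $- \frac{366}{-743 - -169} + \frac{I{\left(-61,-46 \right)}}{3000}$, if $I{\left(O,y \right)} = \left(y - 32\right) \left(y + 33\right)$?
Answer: $\frac{140003}{143500} \approx 0.97563$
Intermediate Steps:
$I{\left(O,y \right)} = \left(-32 + y\right) \left(33 + y\right)$
$- \frac{366}{-743 - -169} + \frac{I{\left(-61,-46 \right)}}{3000} = - \frac{366}{-743 - -169} + \frac{-1056 - 46 + \left(-46\right)^{2}}{3000} = - \frac{366}{-743 + 169} + \left(-1056 - 46 + 2116\right) \frac{1}{3000} = - \frac{366}{-574} + 1014 \cdot \frac{1}{3000} = \left(-366\right) \left(- \frac{1}{574}\right) + \frac{169}{500} = \frac{183}{287} + \frac{169}{500} = \frac{140003}{143500}$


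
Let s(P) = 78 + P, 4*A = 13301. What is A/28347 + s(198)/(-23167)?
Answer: 276849179/2626859796 ≈ 0.10539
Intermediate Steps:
A = 13301/4 (A = (¼)*13301 = 13301/4 ≈ 3325.3)
A/28347 + s(198)/(-23167) = (13301/4)/28347 + (78 + 198)/(-23167) = (13301/4)*(1/28347) + 276*(-1/23167) = 13301/113388 - 276/23167 = 276849179/2626859796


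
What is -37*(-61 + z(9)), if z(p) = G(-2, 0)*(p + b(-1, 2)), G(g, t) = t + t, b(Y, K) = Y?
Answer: 2257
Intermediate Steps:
G(g, t) = 2*t
z(p) = 0 (z(p) = (2*0)*(p - 1) = 0*(-1 + p) = 0)
-37*(-61 + z(9)) = -37*(-61 + 0) = -37*(-61) = 2257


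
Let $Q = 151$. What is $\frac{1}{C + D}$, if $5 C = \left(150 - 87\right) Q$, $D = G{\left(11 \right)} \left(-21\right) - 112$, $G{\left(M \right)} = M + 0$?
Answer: $\frac{5}{7798} \approx 0.00064119$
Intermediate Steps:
$G{\left(M \right)} = M$
$D = -343$ ($D = 11 \left(-21\right) - 112 = -231 - 112 = -343$)
$C = \frac{9513}{5}$ ($C = \frac{\left(150 - 87\right) 151}{5} = \frac{63 \cdot 151}{5} = \frac{1}{5} \cdot 9513 = \frac{9513}{5} \approx 1902.6$)
$\frac{1}{C + D} = \frac{1}{\frac{9513}{5} - 343} = \frac{1}{\frac{7798}{5}} = \frac{5}{7798}$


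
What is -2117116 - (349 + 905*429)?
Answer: -2505710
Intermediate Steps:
-2117116 - (349 + 905*429) = -2117116 - (349 + 388245) = -2117116 - 1*388594 = -2117116 - 388594 = -2505710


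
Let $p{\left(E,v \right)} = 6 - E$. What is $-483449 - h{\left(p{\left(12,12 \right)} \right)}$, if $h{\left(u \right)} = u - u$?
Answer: $-483449$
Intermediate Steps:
$h{\left(u \right)} = 0$
$-483449 - h{\left(p{\left(12,12 \right)} \right)} = -483449 - 0 = -483449 + 0 = -483449$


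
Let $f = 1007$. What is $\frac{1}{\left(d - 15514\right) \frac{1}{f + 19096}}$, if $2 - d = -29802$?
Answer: $\frac{20103}{14290} \approx 1.4068$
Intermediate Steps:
$d = 29804$ ($d = 2 - -29802 = 2 + 29802 = 29804$)
$\frac{1}{\left(d - 15514\right) \frac{1}{f + 19096}} = \frac{1}{\left(29804 - 15514\right) \frac{1}{1007 + 19096}} = \frac{1}{14290 \cdot \frac{1}{20103}} = \frac{1}{\frac{14290}{20103}} = \frac{20103}{14290}$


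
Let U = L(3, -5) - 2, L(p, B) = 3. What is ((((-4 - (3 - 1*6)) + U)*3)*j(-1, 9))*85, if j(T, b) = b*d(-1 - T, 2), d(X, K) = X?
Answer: 0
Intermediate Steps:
U = 1 (U = 3 - 2 = 1)
j(T, b) = b*(-1 - T)
((((-4 - (3 - 1*6)) + U)*3)*j(-1, 9))*85 = ((((-4 - (3 - 1*6)) + 1)*3)*(-1*9*(1 - 1)))*85 = ((((-4 - (3 - 6)) + 1)*3)*(-1*9*0))*85 = ((((-4 - 1*(-3)) + 1)*3)*0)*85 = ((((-4 + 3) + 1)*3)*0)*85 = (((-1 + 1)*3)*0)*85 = ((0*3)*0)*85 = (0*0)*85 = 0*85 = 0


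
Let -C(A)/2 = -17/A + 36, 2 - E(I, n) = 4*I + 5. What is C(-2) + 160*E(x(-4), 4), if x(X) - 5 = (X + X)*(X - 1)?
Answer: -29369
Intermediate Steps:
x(X) = 5 + 2*X*(-1 + X) (x(X) = 5 + (X + X)*(X - 1) = 5 + (2*X)*(-1 + X) = 5 + 2*X*(-1 + X))
E(I, n) = -3 - 4*I (E(I, n) = 2 - (4*I + 5) = 2 - (5 + 4*I) = 2 + (-5 - 4*I) = -3 - 4*I)
C(A) = -72 + 34/A (C(A) = -2*(-17/A + 36) = -2*(36 - 17/A) = -72 + 34/A)
C(-2) + 160*E(x(-4), 4) = (-72 + 34/(-2)) + 160*(-3 - 4*(5 - 2*(-4) + 2*(-4)**2)) = (-72 + 34*(-1/2)) + 160*(-3 - 4*(5 + 8 + 2*16)) = (-72 - 17) + 160*(-3 - 4*(5 + 8 + 32)) = -89 + 160*(-3 - 4*45) = -89 + 160*(-3 - 180) = -89 + 160*(-183) = -89 - 29280 = -29369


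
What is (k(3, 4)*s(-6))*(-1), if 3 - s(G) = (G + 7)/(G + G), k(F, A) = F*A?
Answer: -37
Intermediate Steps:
k(F, A) = A*F
s(G) = 3 - (7 + G)/(2*G) (s(G) = 3 - (G + 7)/(G + G) = 3 - (7 + G)/(2*G))
(k(3, 4)*s(-6))*(-1) = ((4*3)*((1/2)*(-7 + 5*(-6))/(-6)))*(-1) = (12*((1/2)*(-1/6)*(-7 - 30)))*(-1) = (12*((1/2)*(-1/6)*(-37)))*(-1) = (12*(37/12))*(-1) = 37*(-1) = -37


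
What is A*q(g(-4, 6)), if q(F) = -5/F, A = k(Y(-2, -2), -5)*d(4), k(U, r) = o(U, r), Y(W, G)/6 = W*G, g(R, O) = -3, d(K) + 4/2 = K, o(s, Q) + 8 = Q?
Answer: -130/3 ≈ -43.333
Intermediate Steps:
o(s, Q) = -8 + Q
d(K) = -2 + K
Y(W, G) = 6*G*W (Y(W, G) = 6*(W*G) = 6*(G*W) = 6*G*W)
k(U, r) = -8 + r
A = -26 (A = (-8 - 5)*(-2 + 4) = -13*2 = -26)
A*q(g(-4, 6)) = -(-130)/(-3) = -(-130)*(-1)/3 = -26*5/3 = -130/3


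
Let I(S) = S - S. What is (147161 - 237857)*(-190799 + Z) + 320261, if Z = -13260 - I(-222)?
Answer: 18507655325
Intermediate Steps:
I(S) = 0
Z = -13260 (Z = -13260 - 1*0 = -13260 + 0 = -13260)
(147161 - 237857)*(-190799 + Z) + 320261 = (147161 - 237857)*(-190799 - 13260) + 320261 = -90696*(-204059) + 320261 = 18507335064 + 320261 = 18507655325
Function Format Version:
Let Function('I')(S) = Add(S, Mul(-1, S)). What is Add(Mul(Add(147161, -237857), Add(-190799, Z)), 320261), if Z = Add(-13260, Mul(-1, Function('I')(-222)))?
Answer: 18507655325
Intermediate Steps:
Function('I')(S) = 0
Z = -13260 (Z = Add(-13260, Mul(-1, 0)) = Add(-13260, 0) = -13260)
Add(Mul(Add(147161, -237857), Add(-190799, Z)), 320261) = Add(Mul(Add(147161, -237857), Add(-190799, -13260)), 320261) = Add(Mul(-90696, -204059), 320261) = Add(18507335064, 320261) = 18507655325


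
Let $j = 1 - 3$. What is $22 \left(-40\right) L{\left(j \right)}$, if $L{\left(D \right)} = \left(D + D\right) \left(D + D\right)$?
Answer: $-14080$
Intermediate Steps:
$j = -2$ ($j = 1 - 3 = -2$)
$L{\left(D \right)} = 4 D^{2}$ ($L{\left(D \right)} = 2 D 2 D = 4 D^{2}$)
$22 \left(-40\right) L{\left(j \right)} = 22 \left(-40\right) 4 \left(-2\right)^{2} = - 880 \cdot 4 \cdot 4 = \left(-880\right) 16 = -14080$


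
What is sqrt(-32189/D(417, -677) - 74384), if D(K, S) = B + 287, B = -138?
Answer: 1491*I*sqrt(745)/149 ≈ 273.13*I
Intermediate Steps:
D(K, S) = 149 (D(K, S) = -138 + 287 = 149)
sqrt(-32189/D(417, -677) - 74384) = sqrt(-32189/149 - 74384) = sqrt(-11115405/149) = 1491*I*sqrt(745)/149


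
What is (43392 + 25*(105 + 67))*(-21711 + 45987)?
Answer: 1157770992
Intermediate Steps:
(43392 + 25*(105 + 67))*(-21711 + 45987) = (43392 + 25*172)*24276 = (43392 + 4300)*24276 = 47692*24276 = 1157770992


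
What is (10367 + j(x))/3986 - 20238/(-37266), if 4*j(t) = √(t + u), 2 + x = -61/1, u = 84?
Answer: 77834215/24757046 + √21/15944 ≈ 3.1442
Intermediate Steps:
x = -63 (x = -2 - 61/1 = -2 - 61*1 = -2 - 61 = -63)
j(t) = √(84 + t)/4 (j(t) = √(t + 84)/4 = √(84 + t)/4)
(10367 + j(x))/3986 - 20238/(-37266) = (10367 + √(84 - 63)/4)/3986 - 20238/(-37266) = (10367 + √21/4)*(1/3986) - 20238*(-1/37266) = (10367/3986 + √21/15944) + 3373/6211 = 77834215/24757046 + √21/15944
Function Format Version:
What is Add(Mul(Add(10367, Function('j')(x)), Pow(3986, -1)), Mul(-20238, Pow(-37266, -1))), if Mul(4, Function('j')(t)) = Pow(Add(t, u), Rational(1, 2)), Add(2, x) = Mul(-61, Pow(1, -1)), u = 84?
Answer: Add(Rational(77834215, 24757046), Mul(Rational(1, 15944), Pow(21, Rational(1, 2)))) ≈ 3.1442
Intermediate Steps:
x = -63 (x = Add(-2, Mul(-61, Pow(1, -1))) = Add(-2, Mul(-61, 1)) = Add(-2, -61) = -63)
Function('j')(t) = Mul(Rational(1, 4), Pow(Add(84, t), Rational(1, 2))) (Function('j')(t) = Mul(Rational(1, 4), Pow(Add(t, 84), Rational(1, 2))) = Mul(Rational(1, 4), Pow(Add(84, t), Rational(1, 2))))
Add(Mul(Add(10367, Function('j')(x)), Pow(3986, -1)), Mul(-20238, Pow(-37266, -1))) = Add(Mul(Add(10367, Mul(Rational(1, 4), Pow(Add(84, -63), Rational(1, 2)))), Pow(3986, -1)), Mul(-20238, Pow(-37266, -1))) = Add(Mul(Add(10367, Mul(Rational(1, 4), Pow(21, Rational(1, 2)))), Rational(1, 3986)), Mul(-20238, Rational(-1, 37266))) = Add(Add(Rational(10367, 3986), Mul(Rational(1, 15944), Pow(21, Rational(1, 2)))), Rational(3373, 6211)) = Add(Rational(77834215, 24757046), Mul(Rational(1, 15944), Pow(21, Rational(1, 2))))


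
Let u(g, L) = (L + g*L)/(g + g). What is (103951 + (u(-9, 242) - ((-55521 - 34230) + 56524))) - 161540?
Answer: -218290/9 ≈ -24254.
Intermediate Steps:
u(g, L) = (L + L*g)/(2*g) (u(g, L) = (L + L*g)/((2*g)) = (L + L*g)*(1/(2*g)) = (L + L*g)/(2*g))
(103951 + (u(-9, 242) - ((-55521 - 34230) + 56524))) - 161540 = (103951 + ((½)*242*(1 - 9)/(-9) - ((-55521 - 34230) + 56524))) - 161540 = (103951 + ((½)*242*(-⅑)*(-8) - (-89751 + 56524))) - 161540 = (103951 + (968/9 - 1*(-33227))) - 161540 = (103951 + (968/9 + 33227)) - 161540 = (103951 + 300011/9) - 161540 = 1235570/9 - 161540 = -218290/9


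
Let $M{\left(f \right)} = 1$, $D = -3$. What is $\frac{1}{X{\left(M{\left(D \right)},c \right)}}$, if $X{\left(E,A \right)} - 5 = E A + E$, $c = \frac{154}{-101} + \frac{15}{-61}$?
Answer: $\frac{6161}{26057} \approx 0.23644$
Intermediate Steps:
$c = - \frac{10909}{6161}$ ($c = 154 \left(- \frac{1}{101}\right) + 15 \left(- \frac{1}{61}\right) = - \frac{154}{101} - \frac{15}{61} = - \frac{10909}{6161} \approx -1.7707$)
$X{\left(E,A \right)} = 5 + E + A E$ ($X{\left(E,A \right)} = 5 + \left(E A + E\right) = 5 + \left(A E + E\right) = 5 + \left(E + A E\right) = 5 + E + A E$)
$\frac{1}{X{\left(M{\left(D \right)},c \right)}} = \frac{1}{5 + 1 - \frac{10909}{6161}} = \frac{1}{\frac{26057}{6161}} = \frac{6161}{26057}$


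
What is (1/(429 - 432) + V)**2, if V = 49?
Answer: 21316/9 ≈ 2368.4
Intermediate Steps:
(1/(429 - 432) + V)**2 = (1/(429 - 432) + 49)**2 = (1/(-3) + 49)**2 = (-1/3 + 49)**2 = (146/3)**2 = 21316/9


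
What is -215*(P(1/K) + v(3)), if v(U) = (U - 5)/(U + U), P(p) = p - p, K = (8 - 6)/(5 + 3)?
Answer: 215/3 ≈ 71.667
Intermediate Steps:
K = ¼ (K = 2/8 = 2*(⅛) = ¼ ≈ 0.25000)
P(p) = 0
v(U) = (-5 + U)/(2*U) (v(U) = (-5 + U)/((2*U)) = (-5 + U)*(1/(2*U)) = (-5 + U)/(2*U))
-215*(P(1/K) + v(3)) = -215*(0 + (½)*(-5 + 3)/3) = -215*(0 + (½)*(⅓)*(-2)) = -215*(0 - ⅓) = -215*(-⅓) = 215/3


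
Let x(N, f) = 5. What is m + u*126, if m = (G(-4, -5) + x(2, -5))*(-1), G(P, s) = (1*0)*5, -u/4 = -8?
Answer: 4027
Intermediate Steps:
u = 32 (u = -4*(-8) = 32)
G(P, s) = 0 (G(P, s) = 0*5 = 0)
m = -5 (m = (0 + 5)*(-1) = 5*(-1) = -5)
m + u*126 = -5 + 32*126 = -5 + 4032 = 4027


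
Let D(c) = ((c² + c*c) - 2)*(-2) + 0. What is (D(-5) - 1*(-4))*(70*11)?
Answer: -70840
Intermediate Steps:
D(c) = 4 - 4*c² (D(c) = ((c² + c²) - 2)*(-2) + 0 = (2*c² - 2)*(-2) + 0 = (-2 + 2*c²)*(-2) + 0 = (4 - 4*c²) + 0 = 4 - 4*c²)
(D(-5) - 1*(-4))*(70*11) = ((4 - 4*(-5)²) - 1*(-4))*(70*11) = ((4 - 4*25) + 4)*770 = ((4 - 100) + 4)*770 = (-96 + 4)*770 = -92*770 = -70840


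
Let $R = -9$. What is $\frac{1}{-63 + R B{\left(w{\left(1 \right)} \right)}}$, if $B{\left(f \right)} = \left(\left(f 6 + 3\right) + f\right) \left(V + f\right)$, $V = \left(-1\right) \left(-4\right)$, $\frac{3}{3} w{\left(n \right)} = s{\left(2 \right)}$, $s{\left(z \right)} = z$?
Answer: $- \frac{1}{981} \approx -0.0010194$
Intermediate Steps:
$w{\left(n \right)} = 2$
$V = 4$
$B{\left(f \right)} = \left(3 + 7 f\right) \left(4 + f\right)$ ($B{\left(f \right)} = \left(\left(f 6 + 3\right) + f\right) \left(4 + f\right) = \left(\left(6 f + 3\right) + f\right) \left(4 + f\right) = \left(\left(3 + 6 f\right) + f\right) \left(4 + f\right) = \left(3 + 7 f\right) \left(4 + f\right)$)
$\frac{1}{-63 + R B{\left(w{\left(1 \right)} \right)}} = \frac{1}{-63 - 9 \left(12 + 7 \cdot 2^{2} + 31 \cdot 2\right)} = \frac{1}{-63 - 9 \left(12 + 7 \cdot 4 + 62\right)} = \frac{1}{-63 - 9 \left(12 + 28 + 62\right)} = \frac{1}{-63 - 918} = \frac{1}{-981} = - \frac{1}{981}$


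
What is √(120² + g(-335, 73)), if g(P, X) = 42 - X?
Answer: √14369 ≈ 119.87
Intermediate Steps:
√(120² + g(-335, 73)) = √(120² + (42 - 1*73)) = √(14400 + (42 - 73)) = √(14400 - 31) = √14369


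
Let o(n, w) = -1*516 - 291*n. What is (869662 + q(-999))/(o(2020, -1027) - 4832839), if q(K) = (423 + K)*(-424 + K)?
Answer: -337862/1084235 ≈ -0.31161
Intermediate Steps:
o(n, w) = -516 - 291*n
q(K) = (-424 + K)*(423 + K)
(869662 + q(-999))/(o(2020, -1027) - 4832839) = (869662 + (-179352 + (-999)² - 1*(-999)))/((-516 - 291*2020) - 4832839) = (869662 + (-179352 + 998001 + 999))/((-516 - 587820) - 4832839) = (869662 + 819648)/(-588336 - 4832839) = 1689310/(-5421175) = 1689310*(-1/5421175) = -337862/1084235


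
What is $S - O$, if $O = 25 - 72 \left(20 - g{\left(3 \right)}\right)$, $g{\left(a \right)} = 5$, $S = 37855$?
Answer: $38910$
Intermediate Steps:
$O = -1055$ ($O = 25 - 72 \left(20 - 5\right) = 25 - 1080 = -1055$)
$S - O = 37855 - -1055 = 37855 + 1055 = 38910$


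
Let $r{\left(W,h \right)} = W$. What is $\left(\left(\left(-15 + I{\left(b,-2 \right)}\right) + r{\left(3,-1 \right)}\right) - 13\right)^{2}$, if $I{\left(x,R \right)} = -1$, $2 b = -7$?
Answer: $676$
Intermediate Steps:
$b = - \frac{7}{2}$ ($b = \frac{1}{2} \left(-7\right) = - \frac{7}{2} \approx -3.5$)
$\left(\left(\left(-15 + I{\left(b,-2 \right)}\right) + r{\left(3,-1 \right)}\right) - 13\right)^{2} = \left(\left(\left(-15 - 1\right) + 3\right) - 13\right)^{2} = \left(\left(-16 + 3\right) - 13\right)^{2} = \left(-13 - 13\right)^{2} = \left(-26\right)^{2} = 676$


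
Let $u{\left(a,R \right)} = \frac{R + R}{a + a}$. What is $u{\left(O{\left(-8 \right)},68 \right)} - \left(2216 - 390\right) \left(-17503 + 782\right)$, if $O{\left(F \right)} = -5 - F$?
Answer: $\frac{91597706}{3} \approx 3.0533 \cdot 10^{7}$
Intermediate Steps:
$u{\left(a,R \right)} = \frac{R}{a}$ ($u{\left(a,R \right)} = \frac{2 R}{2 a} = 2 R \frac{1}{2 a} = \frac{R}{a}$)
$u{\left(O{\left(-8 \right)},68 \right)} - \left(2216 - 390\right) \left(-17503 + 782\right) = \frac{68}{-5 - -8} - \left(2216 - 390\right) \left(-17503 + 782\right) = \frac{68}{-5 + 8} - 1826 \left(-16721\right) = \frac{68}{3} - -30532546 = 68 \cdot \frac{1}{3} + 30532546 = \frac{68}{3} + 30532546 = \frac{91597706}{3}$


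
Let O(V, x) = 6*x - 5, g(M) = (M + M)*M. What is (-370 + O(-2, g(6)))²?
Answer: 3249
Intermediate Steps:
g(M) = 2*M² (g(M) = (2*M)*M = 2*M²)
O(V, x) = -5 + 6*x
(-370 + O(-2, g(6)))² = (-370 + (-5 + 6*(2*6²)))² = (-370 + (-5 + 6*(2*36)))² = (-370 + (-5 + 6*72))² = (-370 + (-5 + 432))² = (-370 + 427)² = 57² = 3249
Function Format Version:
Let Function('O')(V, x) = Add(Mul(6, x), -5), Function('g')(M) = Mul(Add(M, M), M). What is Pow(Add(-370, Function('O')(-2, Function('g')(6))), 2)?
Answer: 3249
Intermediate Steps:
Function('g')(M) = Mul(2, Pow(M, 2)) (Function('g')(M) = Mul(Mul(2, M), M) = Mul(2, Pow(M, 2)))
Function('O')(V, x) = Add(-5, Mul(6, x))
Pow(Add(-370, Function('O')(-2, Function('g')(6))), 2) = Pow(Add(-370, Add(-5, Mul(6, Mul(2, Pow(6, 2))))), 2) = Pow(Add(-370, Add(-5, Mul(6, Mul(2, 36)))), 2) = Pow(Add(-370, Add(-5, Mul(6, 72))), 2) = Pow(Add(-370, Add(-5, 432)), 2) = Pow(Add(-370, 427), 2) = Pow(57, 2) = 3249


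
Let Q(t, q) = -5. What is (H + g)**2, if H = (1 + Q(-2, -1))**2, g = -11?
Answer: 25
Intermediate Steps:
H = 16 (H = (1 - 5)**2 = (-4)**2 = 16)
(H + g)**2 = (16 - 11)**2 = 5**2 = 25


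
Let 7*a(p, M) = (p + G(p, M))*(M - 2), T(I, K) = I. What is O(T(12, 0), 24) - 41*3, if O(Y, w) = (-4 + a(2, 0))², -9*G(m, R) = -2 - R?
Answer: -402923/3969 ≈ -101.52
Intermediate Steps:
G(m, R) = 2/9 + R/9 (G(m, R) = -(-2 - R)/9 = 2/9 + R/9)
a(p, M) = (-2 + M)*(2/9 + p + M/9)/7 (a(p, M) = ((p + (2/9 + M/9))*(M - 2))/7 = ((2/9 + p + M/9)*(-2 + M))/7 = ((-2 + M)*(2/9 + p + M/9))/7 = (-2 + M)*(2/9 + p + M/9)/7)
O(Y, w) = 85264/3969 (O(Y, w) = (-4 + (-4/63 - 2/7*2 + (1/63)*0² + (⅐)*0*2))² = (-4 + (-4/63 - 4/7 + (1/63)*0 + 0))² = (-4 + (-4/63 - 4/7 + 0 + 0))² = (-4 - 40/63)² = (-292/63)² = 85264/3969)
O(T(12, 0), 24) - 41*3 = 85264/3969 - 41*3 = 85264/3969 - 1*123 = 85264/3969 - 123 = -402923/3969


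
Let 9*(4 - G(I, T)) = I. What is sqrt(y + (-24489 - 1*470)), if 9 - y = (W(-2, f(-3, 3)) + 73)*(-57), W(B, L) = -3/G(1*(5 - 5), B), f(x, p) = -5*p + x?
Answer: I*sqrt(83327)/2 ≈ 144.33*I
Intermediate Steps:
G(I, T) = 4 - I/9
f(x, p) = x - 5*p
W(B, L) = -3/4 (W(B, L) = -3/(4 - (5 - 5)/9) = -3/(4 - 0/9) = -3/(4 - 1/9*0) = -3/(4 + 0) = -3/4)
y = 16509/4 (y = 9 - (-3/4 + 73)*(-57) = 9 - 289*(-57)/4 = 9 - 1*(-16473/4) = 9 + 16473/4 = 16509/4 ≈ 4127.3)
sqrt(y + (-24489 - 1*470)) = sqrt(16509/4 + (-24489 - 1*470)) = sqrt(16509/4 + (-24489 - 470)) = sqrt(16509/4 - 24959) = sqrt(-83327/4) = I*sqrt(83327)/2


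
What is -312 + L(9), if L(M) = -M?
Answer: -321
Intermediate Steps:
-312 + L(9) = -312 - 1*9 = -312 - 9 = -321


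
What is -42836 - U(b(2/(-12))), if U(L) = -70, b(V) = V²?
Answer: -42766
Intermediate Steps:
-42836 - U(b(2/(-12))) = -42836 - 1*(-70) = -42836 + 70 = -42766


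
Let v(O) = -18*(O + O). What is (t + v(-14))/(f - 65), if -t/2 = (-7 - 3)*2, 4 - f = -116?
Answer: 544/55 ≈ 9.8909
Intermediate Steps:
v(O) = -36*O
f = 120 (f = 4 - 1*(-116) = 4 + 116 = 120)
t = 40 (t = -2*(-7 - 3)*2 = -(-20)*2 = -2*(-20) = 40)
(t + v(-14))/(f - 65) = (40 - 36*(-14))/(120 - 65) = (40 + 504)/55 = 544*(1/55) = 544/55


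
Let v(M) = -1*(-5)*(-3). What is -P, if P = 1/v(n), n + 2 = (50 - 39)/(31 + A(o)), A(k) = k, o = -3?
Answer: 1/15 ≈ 0.066667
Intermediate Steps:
n = -45/28 (n = -2 + (50 - 39)/(31 - 3) = -2 + 11/28 = -45/28 ≈ -1.6071)
v(M) = -15 (v(M) = 5*(-3) = -15)
P = -1/15 (P = 1/(-15) = -1/15 ≈ -0.066667)
-P = -1*(-1/15) = 1/15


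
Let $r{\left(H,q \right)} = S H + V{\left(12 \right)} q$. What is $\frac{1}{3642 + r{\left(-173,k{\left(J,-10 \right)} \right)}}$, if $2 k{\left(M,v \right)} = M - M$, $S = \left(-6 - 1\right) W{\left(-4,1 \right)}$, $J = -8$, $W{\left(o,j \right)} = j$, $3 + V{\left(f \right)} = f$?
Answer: $\frac{1}{4853} \approx 0.00020606$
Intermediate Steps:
$V{\left(f \right)} = -3 + f$
$S = -7$ ($S = \left(-6 - 1\right) 1 = \left(-7\right) 1 = -7$)
$k{\left(M,v \right)} = 0$ ($k{\left(M,v \right)} = \frac{M - M}{2} = \frac{1}{2} \cdot 0 = 0$)
$r{\left(H,q \right)} = - 7 H + 9 q$ ($r{\left(H,q \right)} = - 7 H + \left(-3 + 12\right) q = - 7 H + 9 q$)
$\frac{1}{3642 + r{\left(-173,k{\left(J,-10 \right)} \right)}} = \frac{1}{3642 + \left(\left(-7\right) \left(-173\right) + 9 \cdot 0\right)} = \frac{1}{3642 + \left(1211 + 0\right)} = \frac{1}{3642 + 1211} = \frac{1}{4853}$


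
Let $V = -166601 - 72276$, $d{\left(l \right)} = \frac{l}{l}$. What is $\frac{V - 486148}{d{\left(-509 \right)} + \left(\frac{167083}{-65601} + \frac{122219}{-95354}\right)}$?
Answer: $\frac{4535261754593850}{17694403247} \approx 2.5631 \cdot 10^{5}$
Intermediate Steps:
$d{\left(l \right)} = 1$
$V = -238877$ ($V = -166601 - 72276 = -238877$)
$\frac{V - 486148}{d{\left(-509 \right)} + \left(\frac{167083}{-65601} + \frac{122219}{-95354}\right)} = \frac{-238877 - 486148}{1 + \left(\frac{167083}{-65601} + \frac{122219}{-95354}\right)} = - \frac{725025}{1 + \left(167083 \left(- \frac{1}{65601}\right) + 122219 \left(- \frac{1}{95354}\right)\right)} = - \frac{725025}{1 - \frac{23949721001}{6255317754}} = - \frac{725025}{- \frac{17694403247}{6255317754}} = \left(-725025\right) \left(- \frac{6255317754}{17694403247}\right) = \frac{4535261754593850}{17694403247}$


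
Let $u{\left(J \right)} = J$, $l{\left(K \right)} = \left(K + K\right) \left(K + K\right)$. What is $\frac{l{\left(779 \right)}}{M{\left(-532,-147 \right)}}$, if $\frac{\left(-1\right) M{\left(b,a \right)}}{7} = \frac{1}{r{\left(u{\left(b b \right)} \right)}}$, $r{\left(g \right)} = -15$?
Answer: $\frac{36410460}{7} \approx 5.2015 \cdot 10^{6}$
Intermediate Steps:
$l{\left(K \right)} = 4 K^{2}$ ($l{\left(K \right)} = 2 K 2 K = 4 K^{2}$)
$M{\left(b,a \right)} = \frac{7}{15}$ ($M{\left(b,a \right)} = - \frac{7}{-15} = \left(-7\right) \left(- \frac{1}{15}\right) = \frac{7}{15}$)
$\frac{l{\left(779 \right)}}{M{\left(-532,-147 \right)}} = \frac{4 \cdot 779^{2}}{\frac{7}{15}} = 4 \cdot 606841 \cdot \frac{15}{7} = 2427364 \cdot \frac{15}{7} = \frac{36410460}{7}$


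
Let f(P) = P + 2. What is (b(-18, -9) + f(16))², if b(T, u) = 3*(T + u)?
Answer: 3969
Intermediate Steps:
f(P) = 2 + P
b(T, u) = 3*T + 3*u
(b(-18, -9) + f(16))² = ((3*(-18) + 3*(-9)) + (2 + 16))² = ((-54 - 27) + 18)² = (-81 + 18)² = (-63)² = 3969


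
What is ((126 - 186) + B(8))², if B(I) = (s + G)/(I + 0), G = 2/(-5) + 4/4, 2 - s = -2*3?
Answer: 5555449/1600 ≈ 3472.2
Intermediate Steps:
s = 8 (s = 2 - (-2)*3 = 2 - 1*(-6) = 2 + 6 = 8)
G = ⅗ (G = 2*(-⅕) + 4*(¼) = -⅖ + 1 = ⅗ ≈ 0.60000)
B(I) = 43/(5*I) (B(I) = (8 + ⅗)/(I + 0) = 43/(5*I))
((126 - 186) + B(8))² = ((126 - 186) + (43/5)/8)² = (-60 + (43/5)*(⅛))² = (-60 + 43/40)² = (-2357/40)² = 5555449/1600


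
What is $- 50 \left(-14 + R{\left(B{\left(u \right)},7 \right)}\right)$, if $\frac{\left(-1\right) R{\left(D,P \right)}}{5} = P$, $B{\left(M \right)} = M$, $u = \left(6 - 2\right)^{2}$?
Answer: $2450$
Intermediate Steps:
$u = 16$ ($u = 4^{2} = 16$)
$R{\left(D,P \right)} = - 5 P$
$- 50 \left(-14 + R{\left(B{\left(u \right)},7 \right)}\right) = - 50 \left(-14 - 35\right) = \left(-50\right) \left(-49\right) = 2450$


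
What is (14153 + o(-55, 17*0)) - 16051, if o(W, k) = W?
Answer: -1953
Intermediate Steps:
(14153 + o(-55, 17*0)) - 16051 = (14153 - 55) - 16051 = 14098 - 16051 = -1953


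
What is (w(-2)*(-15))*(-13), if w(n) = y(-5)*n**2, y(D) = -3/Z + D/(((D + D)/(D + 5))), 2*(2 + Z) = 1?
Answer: 1560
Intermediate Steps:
Z = -3/2 (Z = -2 + (1/2)*1 = -2 + 1/2 = -3/2 ≈ -1.5000)
y(D) = 9/2 + D/2 (y(D) = -3/(-3/2) + D/(((D + D)/(D + 5))) = -3*(-2/3) + D/(((2*D)/(5 + D))) = 2 + D/((2*D/(5 + D))) = 2 + D*((5 + D)/(2*D)) = 2 + (5/2 + D/2) = 9/2 + D/2)
w(n) = 2*n**2 (w(n) = (9/2 + (1/2)*(-5))*n**2 = (9/2 - 5/2)*n**2 = 2*n**2)
(w(-2)*(-15))*(-13) = ((2*(-2)**2)*(-15))*(-13) = ((2*4)*(-15))*(-13) = (8*(-15))*(-13) = -120*(-13) = 1560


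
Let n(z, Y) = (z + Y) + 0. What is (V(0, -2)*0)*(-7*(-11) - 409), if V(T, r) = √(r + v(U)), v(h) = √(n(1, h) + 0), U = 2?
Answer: 0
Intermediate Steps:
n(z, Y) = Y + z (n(z, Y) = (Y + z) + 0 = Y + z)
v(h) = √(1 + h) (v(h) = √((h + 1) + 0) = √((1 + h) + 0) = √(1 + h))
V(T, r) = √(r + √3) (V(T, r) = √(r + √(1 + 2)) = √(r + √3))
(V(0, -2)*0)*(-7*(-11) - 409) = (√(-2 + √3)*0)*(-7*(-11) - 409) = 0*(77 - 409) = 0*(-332) = 0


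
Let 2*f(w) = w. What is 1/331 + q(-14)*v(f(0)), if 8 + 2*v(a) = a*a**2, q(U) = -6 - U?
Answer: -10591/331 ≈ -31.997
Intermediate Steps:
f(w) = w/2
v(a) = -4 + a**3/2 (v(a) = -4 + (a*a**2)/2 = -4 + a**3/2)
1/331 + q(-14)*v(f(0)) = 1/331 + (-6 - 1*(-14))*(-4 + ((1/2)*0)**3/2) = 1/331 + (-6 + 14)*(-4 + (1/2)*0**3) = 1/331 + 8*(-4 + (1/2)*0) = 1/331 + 8*(-4 + 0) = 1/331 + 8*(-4) = 1/331 - 32 = -10591/331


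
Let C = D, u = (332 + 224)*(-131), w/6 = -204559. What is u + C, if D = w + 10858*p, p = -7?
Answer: -1376196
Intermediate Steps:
w = -1227354 (w = 6*(-204559) = -1227354)
u = -72836 (u = 556*(-131) = -72836)
D = -1303360 (D = -1227354 + 10858*(-7) = -1227354 - 76006 = -1303360)
C = -1303360
u + C = -72836 - 1303360 = -1376196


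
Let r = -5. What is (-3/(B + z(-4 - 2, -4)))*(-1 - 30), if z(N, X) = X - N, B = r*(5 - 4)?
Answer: -31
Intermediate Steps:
B = -5 (B = -5*(5 - 4) = -5*1 = -5)
(-3/(B + z(-4 - 2, -4)))*(-1 - 30) = (-3/(-5 + (-4 - (-4 - 2))))*(-1 - 30) = (-3/(-5 + (-4 - 1*(-6))))*(-31) = (-3/(-5 + (-4 + 6)))*(-31) = (-3/(-5 + 2))*(-31) = (-3/(-3))*(-31) = -1/3*(-3)*(-31) = 1*(-31) = -31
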